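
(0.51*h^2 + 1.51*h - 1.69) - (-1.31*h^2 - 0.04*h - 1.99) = 1.82*h^2 + 1.55*h + 0.3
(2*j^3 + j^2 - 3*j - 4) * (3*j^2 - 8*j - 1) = 6*j^5 - 13*j^4 - 19*j^3 + 11*j^2 + 35*j + 4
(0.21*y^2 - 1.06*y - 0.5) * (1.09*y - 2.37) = 0.2289*y^3 - 1.6531*y^2 + 1.9672*y + 1.185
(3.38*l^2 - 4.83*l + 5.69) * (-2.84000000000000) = -9.5992*l^2 + 13.7172*l - 16.1596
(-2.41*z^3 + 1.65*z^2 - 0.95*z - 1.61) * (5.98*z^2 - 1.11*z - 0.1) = -14.4118*z^5 + 12.5421*z^4 - 7.2715*z^3 - 8.7383*z^2 + 1.8821*z + 0.161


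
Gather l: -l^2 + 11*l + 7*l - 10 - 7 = -l^2 + 18*l - 17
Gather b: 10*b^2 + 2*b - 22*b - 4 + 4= 10*b^2 - 20*b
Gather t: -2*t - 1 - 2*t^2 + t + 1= -2*t^2 - t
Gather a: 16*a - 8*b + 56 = 16*a - 8*b + 56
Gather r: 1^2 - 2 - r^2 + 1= -r^2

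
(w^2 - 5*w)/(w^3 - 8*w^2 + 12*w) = (w - 5)/(w^2 - 8*w + 12)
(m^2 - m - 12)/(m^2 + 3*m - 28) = (m + 3)/(m + 7)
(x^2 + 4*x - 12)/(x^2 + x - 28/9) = 9*(x^2 + 4*x - 12)/(9*x^2 + 9*x - 28)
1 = 1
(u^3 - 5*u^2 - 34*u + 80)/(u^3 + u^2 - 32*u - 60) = (u^2 - 10*u + 16)/(u^2 - 4*u - 12)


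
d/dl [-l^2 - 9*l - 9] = -2*l - 9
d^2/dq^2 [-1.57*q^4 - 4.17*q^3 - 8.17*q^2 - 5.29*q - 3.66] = -18.84*q^2 - 25.02*q - 16.34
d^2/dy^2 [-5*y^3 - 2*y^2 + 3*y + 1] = -30*y - 4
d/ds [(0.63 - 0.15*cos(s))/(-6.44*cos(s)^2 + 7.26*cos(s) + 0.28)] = (0.966*cos(s)^2 - 8.1144*cos(s) + 4.6158)*sin(s)/(41.4736*cos(s)^4 - 93.5088*cos(s)^3 + 49.1012*cos(s)^2 + 4.0656*cos(s) + 0.0784)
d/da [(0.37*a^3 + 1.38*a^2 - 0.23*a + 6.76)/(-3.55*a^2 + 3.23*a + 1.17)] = (-1.3135*a^4 + 2.3902*a^3 + 4.9396*a^2 + 51.2252*a - 22.1039)/(12.6025*a^4 - 22.933*a^3 + 2.1259*a^2 + 7.5582*a + 1.3689)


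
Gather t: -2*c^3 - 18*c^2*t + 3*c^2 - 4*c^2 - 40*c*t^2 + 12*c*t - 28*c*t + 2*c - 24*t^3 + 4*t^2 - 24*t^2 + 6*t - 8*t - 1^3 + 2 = -2*c^3 - c^2 + 2*c - 24*t^3 + t^2*(-40*c - 20) + t*(-18*c^2 - 16*c - 2) + 1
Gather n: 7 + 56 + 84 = 147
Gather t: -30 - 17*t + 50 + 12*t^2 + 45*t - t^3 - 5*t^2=-t^3 + 7*t^2 + 28*t + 20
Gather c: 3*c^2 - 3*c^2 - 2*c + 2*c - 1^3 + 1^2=0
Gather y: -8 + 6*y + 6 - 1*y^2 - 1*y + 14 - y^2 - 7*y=-2*y^2 - 2*y + 12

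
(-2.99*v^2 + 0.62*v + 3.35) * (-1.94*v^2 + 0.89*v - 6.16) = 5.8006*v^4 - 3.8639*v^3 + 12.4712*v^2 - 0.8377*v - 20.636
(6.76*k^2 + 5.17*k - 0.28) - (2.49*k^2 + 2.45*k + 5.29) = 4.27*k^2 + 2.72*k - 5.57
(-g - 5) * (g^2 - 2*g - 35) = -g^3 - 3*g^2 + 45*g + 175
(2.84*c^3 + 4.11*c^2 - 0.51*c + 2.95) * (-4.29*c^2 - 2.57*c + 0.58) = -12.1836*c^5 - 24.9307*c^4 - 6.7276*c^3 - 8.961*c^2 - 7.8773*c + 1.711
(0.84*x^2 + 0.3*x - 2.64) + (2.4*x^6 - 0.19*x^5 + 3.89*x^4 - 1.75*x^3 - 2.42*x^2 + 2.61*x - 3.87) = 2.4*x^6 - 0.19*x^5 + 3.89*x^4 - 1.75*x^3 - 1.58*x^2 + 2.91*x - 6.51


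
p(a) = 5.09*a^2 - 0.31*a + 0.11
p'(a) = 10.18*a - 0.31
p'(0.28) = 2.54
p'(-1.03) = -10.80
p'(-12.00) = -122.47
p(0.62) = 1.87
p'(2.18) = 21.88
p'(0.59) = 5.70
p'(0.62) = 6.00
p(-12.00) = 736.79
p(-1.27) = 8.71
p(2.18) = 23.62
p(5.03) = 127.33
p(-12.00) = 736.79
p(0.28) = 0.42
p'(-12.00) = -122.47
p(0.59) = 1.70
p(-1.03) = 5.83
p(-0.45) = 1.28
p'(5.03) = 50.90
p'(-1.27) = -13.24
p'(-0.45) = -4.89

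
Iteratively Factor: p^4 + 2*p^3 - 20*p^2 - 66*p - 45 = (p - 5)*(p^3 + 7*p^2 + 15*p + 9) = (p - 5)*(p + 3)*(p^2 + 4*p + 3) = (p - 5)*(p + 1)*(p + 3)*(p + 3)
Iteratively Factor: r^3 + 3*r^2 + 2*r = (r + 1)*(r^2 + 2*r) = (r + 1)*(r + 2)*(r)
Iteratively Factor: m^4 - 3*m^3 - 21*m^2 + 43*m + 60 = (m + 4)*(m^3 - 7*m^2 + 7*m + 15) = (m - 3)*(m + 4)*(m^2 - 4*m - 5) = (m - 5)*(m - 3)*(m + 4)*(m + 1)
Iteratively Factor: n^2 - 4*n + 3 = (n - 3)*(n - 1)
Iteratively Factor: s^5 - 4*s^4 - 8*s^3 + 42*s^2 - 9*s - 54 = (s - 3)*(s^4 - s^3 - 11*s^2 + 9*s + 18) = (s - 3)*(s - 2)*(s^3 + s^2 - 9*s - 9) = (s - 3)^2*(s - 2)*(s^2 + 4*s + 3) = (s - 3)^2*(s - 2)*(s + 1)*(s + 3)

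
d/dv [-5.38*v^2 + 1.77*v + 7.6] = 1.77 - 10.76*v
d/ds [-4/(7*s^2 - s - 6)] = 4*(14*s - 1)/(-7*s^2 + s + 6)^2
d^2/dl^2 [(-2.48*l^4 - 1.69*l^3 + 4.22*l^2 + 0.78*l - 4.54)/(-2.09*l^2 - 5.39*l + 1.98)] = (21.665776*l^6 + 167.624688*l^5 + 370.718832*l^4 - 223.026474*l^3 + 22.6628159999999*l^2 + 327.247404*l + 251.631116)/(9.129329*l^6 + 70.632177*l^5 + 156.210153*l^4 + 22.761431*l^3 - 147.988566*l^2 + 63.392868*l - 7.762392)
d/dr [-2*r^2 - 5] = -4*r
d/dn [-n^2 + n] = 1 - 2*n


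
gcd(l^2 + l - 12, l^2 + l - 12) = l^2 + l - 12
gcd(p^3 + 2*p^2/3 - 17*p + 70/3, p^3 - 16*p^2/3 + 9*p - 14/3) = p^2 - 13*p/3 + 14/3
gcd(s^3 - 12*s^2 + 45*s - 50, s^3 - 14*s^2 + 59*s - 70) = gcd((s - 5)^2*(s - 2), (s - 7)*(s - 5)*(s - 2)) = s^2 - 7*s + 10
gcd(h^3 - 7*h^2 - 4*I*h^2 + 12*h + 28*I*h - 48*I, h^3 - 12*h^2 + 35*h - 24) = h - 3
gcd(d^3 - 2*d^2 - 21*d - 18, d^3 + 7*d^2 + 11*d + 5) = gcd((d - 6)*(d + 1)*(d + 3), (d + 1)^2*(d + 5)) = d + 1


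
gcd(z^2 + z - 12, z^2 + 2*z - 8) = z + 4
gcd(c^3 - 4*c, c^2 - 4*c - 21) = 1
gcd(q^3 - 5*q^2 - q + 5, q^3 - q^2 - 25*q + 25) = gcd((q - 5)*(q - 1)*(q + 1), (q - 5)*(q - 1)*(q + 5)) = q^2 - 6*q + 5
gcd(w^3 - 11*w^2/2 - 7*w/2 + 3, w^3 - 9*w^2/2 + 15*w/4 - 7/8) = w - 1/2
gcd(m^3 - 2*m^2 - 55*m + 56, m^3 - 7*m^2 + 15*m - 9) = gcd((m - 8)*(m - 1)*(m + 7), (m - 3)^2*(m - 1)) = m - 1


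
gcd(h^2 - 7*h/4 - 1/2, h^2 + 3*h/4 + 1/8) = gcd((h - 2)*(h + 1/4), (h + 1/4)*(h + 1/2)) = h + 1/4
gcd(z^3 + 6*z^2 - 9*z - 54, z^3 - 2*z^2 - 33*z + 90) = z^2 + 3*z - 18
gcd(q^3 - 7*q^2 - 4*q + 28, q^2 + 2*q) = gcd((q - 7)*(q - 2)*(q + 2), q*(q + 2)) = q + 2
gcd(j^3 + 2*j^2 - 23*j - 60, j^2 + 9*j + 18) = j + 3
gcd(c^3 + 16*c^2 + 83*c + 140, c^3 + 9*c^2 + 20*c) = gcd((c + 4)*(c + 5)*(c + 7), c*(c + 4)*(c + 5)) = c^2 + 9*c + 20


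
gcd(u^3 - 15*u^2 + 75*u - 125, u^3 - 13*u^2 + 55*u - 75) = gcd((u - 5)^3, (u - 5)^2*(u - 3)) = u^2 - 10*u + 25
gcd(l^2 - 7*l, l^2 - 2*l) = l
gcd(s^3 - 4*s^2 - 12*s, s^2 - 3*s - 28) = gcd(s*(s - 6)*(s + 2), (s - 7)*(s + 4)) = 1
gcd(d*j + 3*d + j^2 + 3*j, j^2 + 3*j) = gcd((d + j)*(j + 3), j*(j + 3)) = j + 3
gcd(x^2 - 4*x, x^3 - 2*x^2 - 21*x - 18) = 1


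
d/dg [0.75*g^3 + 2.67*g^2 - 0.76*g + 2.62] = 2.25*g^2 + 5.34*g - 0.76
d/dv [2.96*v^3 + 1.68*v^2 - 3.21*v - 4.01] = 8.88*v^2 + 3.36*v - 3.21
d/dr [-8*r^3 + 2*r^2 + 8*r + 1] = -24*r^2 + 4*r + 8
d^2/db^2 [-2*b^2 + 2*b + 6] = -4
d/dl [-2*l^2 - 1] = -4*l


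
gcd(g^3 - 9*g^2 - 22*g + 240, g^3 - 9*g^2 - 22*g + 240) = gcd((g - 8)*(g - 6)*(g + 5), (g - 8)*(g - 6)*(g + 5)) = g^3 - 9*g^2 - 22*g + 240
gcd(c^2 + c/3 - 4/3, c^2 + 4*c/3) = c + 4/3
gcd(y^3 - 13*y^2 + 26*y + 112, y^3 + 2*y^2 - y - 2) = y + 2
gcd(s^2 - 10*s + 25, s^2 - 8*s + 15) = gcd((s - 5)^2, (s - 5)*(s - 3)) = s - 5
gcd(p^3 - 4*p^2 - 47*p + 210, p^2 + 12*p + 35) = p + 7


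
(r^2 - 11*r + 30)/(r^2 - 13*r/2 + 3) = 2*(r - 5)/(2*r - 1)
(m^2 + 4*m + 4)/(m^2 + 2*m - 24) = (m^2 + 4*m + 4)/(m^2 + 2*m - 24)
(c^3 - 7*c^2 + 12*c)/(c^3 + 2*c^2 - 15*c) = (c - 4)/(c + 5)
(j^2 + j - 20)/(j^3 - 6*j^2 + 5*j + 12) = (j + 5)/(j^2 - 2*j - 3)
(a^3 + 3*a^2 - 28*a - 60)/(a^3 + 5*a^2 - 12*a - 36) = (a - 5)/(a - 3)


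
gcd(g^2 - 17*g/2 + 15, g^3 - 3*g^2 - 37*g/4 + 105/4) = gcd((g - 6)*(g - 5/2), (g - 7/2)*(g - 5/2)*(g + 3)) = g - 5/2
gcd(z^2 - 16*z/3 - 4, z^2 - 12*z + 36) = z - 6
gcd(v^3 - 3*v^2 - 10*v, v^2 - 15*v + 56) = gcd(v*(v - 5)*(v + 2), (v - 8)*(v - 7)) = 1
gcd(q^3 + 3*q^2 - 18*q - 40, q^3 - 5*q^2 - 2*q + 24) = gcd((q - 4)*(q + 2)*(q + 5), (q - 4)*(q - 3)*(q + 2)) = q^2 - 2*q - 8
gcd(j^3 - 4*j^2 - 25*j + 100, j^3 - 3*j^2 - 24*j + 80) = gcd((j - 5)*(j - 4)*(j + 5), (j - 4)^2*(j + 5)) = j^2 + j - 20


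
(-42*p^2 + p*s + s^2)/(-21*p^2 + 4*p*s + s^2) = (6*p - s)/(3*p - s)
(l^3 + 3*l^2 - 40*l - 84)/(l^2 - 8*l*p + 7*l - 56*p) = (-l^2 + 4*l + 12)/(-l + 8*p)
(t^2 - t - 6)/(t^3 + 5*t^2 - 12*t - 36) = 1/(t + 6)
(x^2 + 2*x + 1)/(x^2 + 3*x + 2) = (x + 1)/(x + 2)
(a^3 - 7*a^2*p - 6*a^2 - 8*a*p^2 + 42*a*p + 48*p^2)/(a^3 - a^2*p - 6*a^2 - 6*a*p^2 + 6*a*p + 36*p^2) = (-a^2 + 7*a*p + 8*p^2)/(-a^2 + a*p + 6*p^2)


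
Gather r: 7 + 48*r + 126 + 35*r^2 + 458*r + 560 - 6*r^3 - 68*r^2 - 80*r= -6*r^3 - 33*r^2 + 426*r + 693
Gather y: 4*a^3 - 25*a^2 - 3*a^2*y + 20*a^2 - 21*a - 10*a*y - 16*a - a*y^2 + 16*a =4*a^3 - 5*a^2 - a*y^2 - 21*a + y*(-3*a^2 - 10*a)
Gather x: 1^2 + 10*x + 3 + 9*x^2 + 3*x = 9*x^2 + 13*x + 4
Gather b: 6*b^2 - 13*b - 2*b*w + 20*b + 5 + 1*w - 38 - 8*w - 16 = 6*b^2 + b*(7 - 2*w) - 7*w - 49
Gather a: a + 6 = a + 6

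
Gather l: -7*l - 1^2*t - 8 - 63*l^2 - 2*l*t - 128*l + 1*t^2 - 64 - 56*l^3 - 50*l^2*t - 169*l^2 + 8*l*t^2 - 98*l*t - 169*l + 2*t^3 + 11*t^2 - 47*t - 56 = -56*l^3 + l^2*(-50*t - 232) + l*(8*t^2 - 100*t - 304) + 2*t^3 + 12*t^2 - 48*t - 128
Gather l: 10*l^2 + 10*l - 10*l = 10*l^2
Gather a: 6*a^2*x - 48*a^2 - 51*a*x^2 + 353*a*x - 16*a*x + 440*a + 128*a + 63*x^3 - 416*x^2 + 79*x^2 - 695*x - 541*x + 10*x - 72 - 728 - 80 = a^2*(6*x - 48) + a*(-51*x^2 + 337*x + 568) + 63*x^3 - 337*x^2 - 1226*x - 880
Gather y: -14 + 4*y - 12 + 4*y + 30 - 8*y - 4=0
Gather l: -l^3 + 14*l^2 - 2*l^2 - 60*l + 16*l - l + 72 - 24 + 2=-l^3 + 12*l^2 - 45*l + 50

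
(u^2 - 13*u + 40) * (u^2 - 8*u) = u^4 - 21*u^3 + 144*u^2 - 320*u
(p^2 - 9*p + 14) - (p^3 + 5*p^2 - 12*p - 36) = -p^3 - 4*p^2 + 3*p + 50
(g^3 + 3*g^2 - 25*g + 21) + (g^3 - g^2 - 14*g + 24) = 2*g^3 + 2*g^2 - 39*g + 45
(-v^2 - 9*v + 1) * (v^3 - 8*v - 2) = -v^5 - 9*v^4 + 9*v^3 + 74*v^2 + 10*v - 2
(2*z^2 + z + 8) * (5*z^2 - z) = 10*z^4 + 3*z^3 + 39*z^2 - 8*z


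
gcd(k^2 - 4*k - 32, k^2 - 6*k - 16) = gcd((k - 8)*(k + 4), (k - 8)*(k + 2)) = k - 8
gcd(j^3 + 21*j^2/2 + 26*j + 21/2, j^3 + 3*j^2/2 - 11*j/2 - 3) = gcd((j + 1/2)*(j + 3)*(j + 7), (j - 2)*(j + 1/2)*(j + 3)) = j^2 + 7*j/2 + 3/2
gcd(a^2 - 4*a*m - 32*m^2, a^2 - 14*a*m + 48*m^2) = a - 8*m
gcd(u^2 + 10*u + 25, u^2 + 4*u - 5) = u + 5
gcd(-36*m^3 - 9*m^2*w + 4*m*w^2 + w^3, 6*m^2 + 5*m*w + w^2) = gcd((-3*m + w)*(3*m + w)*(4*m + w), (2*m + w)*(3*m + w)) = 3*m + w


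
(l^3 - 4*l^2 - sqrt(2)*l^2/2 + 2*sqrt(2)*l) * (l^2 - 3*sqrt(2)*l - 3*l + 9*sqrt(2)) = l^5 - 7*l^4 - 7*sqrt(2)*l^4/2 + 15*l^3 + 49*sqrt(2)*l^3/2 - 42*sqrt(2)*l^2 - 21*l^2 + 36*l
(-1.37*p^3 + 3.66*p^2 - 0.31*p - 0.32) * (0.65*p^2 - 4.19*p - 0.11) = -0.8905*p^5 + 8.1193*p^4 - 15.3862*p^3 + 0.6883*p^2 + 1.3749*p + 0.0352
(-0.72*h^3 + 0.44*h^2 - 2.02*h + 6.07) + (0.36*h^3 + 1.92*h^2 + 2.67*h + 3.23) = -0.36*h^3 + 2.36*h^2 + 0.65*h + 9.3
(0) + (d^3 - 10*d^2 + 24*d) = d^3 - 10*d^2 + 24*d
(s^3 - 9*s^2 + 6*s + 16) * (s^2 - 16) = s^5 - 9*s^4 - 10*s^3 + 160*s^2 - 96*s - 256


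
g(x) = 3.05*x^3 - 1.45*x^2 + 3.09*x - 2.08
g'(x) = 9.15*x^2 - 2.9*x + 3.09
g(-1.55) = -21.71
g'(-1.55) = 29.57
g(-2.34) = -56.33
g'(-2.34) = 59.98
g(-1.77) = -29.00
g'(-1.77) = 36.89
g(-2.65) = -77.21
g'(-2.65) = 75.03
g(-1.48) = -19.72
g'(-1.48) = 27.42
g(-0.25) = -2.99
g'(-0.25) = 4.39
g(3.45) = 116.57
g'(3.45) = 101.99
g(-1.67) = -25.49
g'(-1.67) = 33.45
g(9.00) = 2131.73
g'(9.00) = 718.14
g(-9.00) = -2370.79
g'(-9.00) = 770.34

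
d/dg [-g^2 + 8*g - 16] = 8 - 2*g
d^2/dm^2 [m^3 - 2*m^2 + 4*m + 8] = 6*m - 4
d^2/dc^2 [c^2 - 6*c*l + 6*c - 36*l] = 2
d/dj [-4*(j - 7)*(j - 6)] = 52 - 8*j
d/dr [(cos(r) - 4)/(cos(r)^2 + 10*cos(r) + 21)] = (cos(r)^2 - 8*cos(r) - 61)*sin(r)/(cos(r)^2 + 10*cos(r) + 21)^2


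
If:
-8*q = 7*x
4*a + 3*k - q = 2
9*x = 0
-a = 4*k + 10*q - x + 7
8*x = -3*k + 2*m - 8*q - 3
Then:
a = 29/13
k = -30/13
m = -51/26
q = 0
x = 0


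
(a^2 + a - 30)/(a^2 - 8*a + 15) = (a + 6)/(a - 3)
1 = 1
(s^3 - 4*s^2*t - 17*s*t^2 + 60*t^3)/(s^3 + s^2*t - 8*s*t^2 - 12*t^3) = (s^2 - s*t - 20*t^2)/(s^2 + 4*s*t + 4*t^2)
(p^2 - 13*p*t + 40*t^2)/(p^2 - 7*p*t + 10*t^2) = (p - 8*t)/(p - 2*t)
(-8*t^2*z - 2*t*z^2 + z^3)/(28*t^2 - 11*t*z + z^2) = z*(2*t + z)/(-7*t + z)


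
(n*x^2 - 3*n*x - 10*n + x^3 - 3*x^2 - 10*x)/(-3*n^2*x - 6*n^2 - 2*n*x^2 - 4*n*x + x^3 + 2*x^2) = (x - 5)/(-3*n + x)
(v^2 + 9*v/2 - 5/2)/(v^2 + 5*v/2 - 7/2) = (2*v^2 + 9*v - 5)/(2*v^2 + 5*v - 7)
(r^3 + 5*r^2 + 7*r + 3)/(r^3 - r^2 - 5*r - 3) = (r + 3)/(r - 3)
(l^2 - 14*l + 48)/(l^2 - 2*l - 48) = (l - 6)/(l + 6)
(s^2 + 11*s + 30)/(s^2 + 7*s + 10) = (s + 6)/(s + 2)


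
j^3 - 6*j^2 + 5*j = j*(j - 5)*(j - 1)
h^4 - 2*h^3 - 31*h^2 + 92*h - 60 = (h - 5)*(h - 2)*(h - 1)*(h + 6)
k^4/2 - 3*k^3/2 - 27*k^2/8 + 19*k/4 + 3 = (k/2 + 1)*(k - 4)*(k - 3/2)*(k + 1/2)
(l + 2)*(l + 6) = l^2 + 8*l + 12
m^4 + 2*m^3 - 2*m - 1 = (m - 1)*(m + 1)^3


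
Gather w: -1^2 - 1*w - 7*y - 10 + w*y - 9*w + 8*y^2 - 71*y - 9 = w*(y - 10) + 8*y^2 - 78*y - 20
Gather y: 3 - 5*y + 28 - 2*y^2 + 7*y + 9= -2*y^2 + 2*y + 40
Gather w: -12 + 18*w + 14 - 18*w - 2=0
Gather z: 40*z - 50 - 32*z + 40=8*z - 10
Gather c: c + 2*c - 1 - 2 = 3*c - 3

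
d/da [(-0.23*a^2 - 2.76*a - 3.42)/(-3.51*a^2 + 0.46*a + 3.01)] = (-9.7934*a^2 - 25.393*a - 6.7344)/(12.3201*a^4 - 3.2292*a^3 - 20.9186*a^2 + 2.7692*a + 9.0601)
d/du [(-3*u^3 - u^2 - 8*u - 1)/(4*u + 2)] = (-12*u^3 - 11*u^2 - 2*u - 6)/(2*(4*u^2 + 4*u + 1))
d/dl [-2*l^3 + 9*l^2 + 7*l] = -6*l^2 + 18*l + 7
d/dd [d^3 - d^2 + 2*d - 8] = 3*d^2 - 2*d + 2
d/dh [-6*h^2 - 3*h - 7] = -12*h - 3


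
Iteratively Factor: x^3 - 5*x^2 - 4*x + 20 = (x - 5)*(x^2 - 4) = (x - 5)*(x - 2)*(x + 2)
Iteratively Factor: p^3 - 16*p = (p)*(p^2 - 16) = p*(p + 4)*(p - 4)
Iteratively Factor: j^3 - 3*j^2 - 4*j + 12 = (j - 2)*(j^2 - j - 6) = (j - 3)*(j - 2)*(j + 2)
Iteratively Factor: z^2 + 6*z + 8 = (z + 2)*(z + 4)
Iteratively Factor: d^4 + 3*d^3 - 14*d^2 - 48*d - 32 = (d + 4)*(d^3 - d^2 - 10*d - 8) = (d - 4)*(d + 4)*(d^2 + 3*d + 2) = (d - 4)*(d + 2)*(d + 4)*(d + 1)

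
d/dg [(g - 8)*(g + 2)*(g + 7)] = 3*g^2 + 2*g - 58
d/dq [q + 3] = 1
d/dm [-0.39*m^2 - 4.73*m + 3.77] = -0.78*m - 4.73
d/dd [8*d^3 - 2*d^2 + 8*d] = 24*d^2 - 4*d + 8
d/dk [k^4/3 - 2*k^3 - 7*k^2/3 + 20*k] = 4*k^3/3 - 6*k^2 - 14*k/3 + 20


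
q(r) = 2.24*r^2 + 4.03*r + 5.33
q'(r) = 4.48*r + 4.03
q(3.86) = 54.26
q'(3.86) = 21.32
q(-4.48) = 32.23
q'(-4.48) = -16.04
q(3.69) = 50.70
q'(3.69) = 20.56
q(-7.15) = 91.03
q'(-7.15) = -28.00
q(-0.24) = 4.49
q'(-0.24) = 2.95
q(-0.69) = 3.62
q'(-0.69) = 0.94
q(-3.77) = 21.97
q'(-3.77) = -12.86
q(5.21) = 87.13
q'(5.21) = 27.37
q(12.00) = 376.25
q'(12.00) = 57.79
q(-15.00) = 448.88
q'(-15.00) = -63.17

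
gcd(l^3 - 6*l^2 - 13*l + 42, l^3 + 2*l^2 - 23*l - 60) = l + 3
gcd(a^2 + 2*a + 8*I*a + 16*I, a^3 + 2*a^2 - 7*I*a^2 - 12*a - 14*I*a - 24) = a + 2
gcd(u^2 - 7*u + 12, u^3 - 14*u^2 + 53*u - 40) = 1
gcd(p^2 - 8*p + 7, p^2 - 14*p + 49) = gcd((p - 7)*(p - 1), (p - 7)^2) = p - 7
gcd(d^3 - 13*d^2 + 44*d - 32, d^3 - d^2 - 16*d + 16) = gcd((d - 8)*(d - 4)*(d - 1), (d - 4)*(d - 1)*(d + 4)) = d^2 - 5*d + 4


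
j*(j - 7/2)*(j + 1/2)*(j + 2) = j^4 - j^3 - 31*j^2/4 - 7*j/2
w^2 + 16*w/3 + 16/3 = (w + 4/3)*(w + 4)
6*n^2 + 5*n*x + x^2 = (2*n + x)*(3*n + x)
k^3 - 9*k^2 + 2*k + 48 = (k - 8)*(k - 3)*(k + 2)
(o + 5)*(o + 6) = o^2 + 11*o + 30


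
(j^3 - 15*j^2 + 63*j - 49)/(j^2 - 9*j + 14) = (j^2 - 8*j + 7)/(j - 2)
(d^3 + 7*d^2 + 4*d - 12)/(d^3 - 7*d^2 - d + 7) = (d^2 + 8*d + 12)/(d^2 - 6*d - 7)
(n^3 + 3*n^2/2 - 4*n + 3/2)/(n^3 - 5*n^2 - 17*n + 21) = (n - 1/2)/(n - 7)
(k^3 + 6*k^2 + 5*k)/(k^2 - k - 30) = k*(k + 1)/(k - 6)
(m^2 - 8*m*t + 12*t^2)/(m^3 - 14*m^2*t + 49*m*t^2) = (m^2 - 8*m*t + 12*t^2)/(m*(m^2 - 14*m*t + 49*t^2))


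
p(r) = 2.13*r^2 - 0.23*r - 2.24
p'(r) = 4.26*r - 0.23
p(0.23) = -2.18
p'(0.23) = 0.75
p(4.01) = 31.09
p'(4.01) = 16.85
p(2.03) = 6.07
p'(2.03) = 8.42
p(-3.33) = 22.15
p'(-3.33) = -14.42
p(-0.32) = -1.95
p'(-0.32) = -1.59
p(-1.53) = 3.10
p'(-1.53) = -6.75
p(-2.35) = 10.06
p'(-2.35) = -10.24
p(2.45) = 9.98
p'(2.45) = 10.21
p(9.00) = 168.22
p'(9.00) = 38.11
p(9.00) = 168.22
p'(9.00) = 38.11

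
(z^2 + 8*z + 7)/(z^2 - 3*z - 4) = (z + 7)/(z - 4)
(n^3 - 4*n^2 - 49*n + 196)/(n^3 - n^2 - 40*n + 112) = (n - 7)/(n - 4)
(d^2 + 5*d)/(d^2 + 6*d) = (d + 5)/(d + 6)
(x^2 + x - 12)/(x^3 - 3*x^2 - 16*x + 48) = 1/(x - 4)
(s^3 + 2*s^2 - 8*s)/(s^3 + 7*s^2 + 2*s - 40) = s/(s + 5)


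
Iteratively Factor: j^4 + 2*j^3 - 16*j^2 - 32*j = (j - 4)*(j^3 + 6*j^2 + 8*j) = (j - 4)*(j + 2)*(j^2 + 4*j) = (j - 4)*(j + 2)*(j + 4)*(j)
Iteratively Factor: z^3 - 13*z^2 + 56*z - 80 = (z - 4)*(z^2 - 9*z + 20) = (z - 5)*(z - 4)*(z - 4)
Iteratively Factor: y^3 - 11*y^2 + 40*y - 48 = (y - 4)*(y^2 - 7*y + 12) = (y - 4)*(y - 3)*(y - 4)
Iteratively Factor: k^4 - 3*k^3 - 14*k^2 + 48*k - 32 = (k - 4)*(k^3 + k^2 - 10*k + 8) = (k - 4)*(k - 2)*(k^2 + 3*k - 4) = (k - 4)*(k - 2)*(k - 1)*(k + 4)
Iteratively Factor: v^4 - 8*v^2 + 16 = (v - 2)*(v^3 + 2*v^2 - 4*v - 8) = (v - 2)^2*(v^2 + 4*v + 4) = (v - 2)^2*(v + 2)*(v + 2)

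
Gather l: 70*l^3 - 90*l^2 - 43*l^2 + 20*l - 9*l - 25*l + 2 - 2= 70*l^3 - 133*l^2 - 14*l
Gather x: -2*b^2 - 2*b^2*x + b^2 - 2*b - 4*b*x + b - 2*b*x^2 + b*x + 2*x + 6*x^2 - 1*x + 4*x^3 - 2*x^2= -b^2 - b + 4*x^3 + x^2*(4 - 2*b) + x*(-2*b^2 - 3*b + 1)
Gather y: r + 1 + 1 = r + 2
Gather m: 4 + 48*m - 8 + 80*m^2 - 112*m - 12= 80*m^2 - 64*m - 16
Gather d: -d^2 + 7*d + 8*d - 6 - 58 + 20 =-d^2 + 15*d - 44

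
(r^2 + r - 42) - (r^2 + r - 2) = -40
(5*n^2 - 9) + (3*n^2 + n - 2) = 8*n^2 + n - 11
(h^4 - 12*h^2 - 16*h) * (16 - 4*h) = -4*h^5 + 16*h^4 + 48*h^3 - 128*h^2 - 256*h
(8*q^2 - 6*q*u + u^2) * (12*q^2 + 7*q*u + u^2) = 96*q^4 - 16*q^3*u - 22*q^2*u^2 + q*u^3 + u^4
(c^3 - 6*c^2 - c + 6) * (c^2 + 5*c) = c^5 - c^4 - 31*c^3 + c^2 + 30*c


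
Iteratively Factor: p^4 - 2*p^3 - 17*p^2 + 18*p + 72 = (p - 3)*(p^3 + p^2 - 14*p - 24) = (p - 4)*(p - 3)*(p^2 + 5*p + 6) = (p - 4)*(p - 3)*(p + 2)*(p + 3)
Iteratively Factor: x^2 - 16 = (x - 4)*(x + 4)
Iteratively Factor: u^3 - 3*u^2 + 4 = (u - 2)*(u^2 - u - 2) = (u - 2)*(u + 1)*(u - 2)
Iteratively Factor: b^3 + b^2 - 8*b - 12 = (b + 2)*(b^2 - b - 6) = (b + 2)^2*(b - 3)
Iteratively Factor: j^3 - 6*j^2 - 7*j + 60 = (j + 3)*(j^2 - 9*j + 20) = (j - 4)*(j + 3)*(j - 5)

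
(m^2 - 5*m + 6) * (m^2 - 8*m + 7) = m^4 - 13*m^3 + 53*m^2 - 83*m + 42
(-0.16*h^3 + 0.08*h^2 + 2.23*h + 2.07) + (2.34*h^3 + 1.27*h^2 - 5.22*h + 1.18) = 2.18*h^3 + 1.35*h^2 - 2.99*h + 3.25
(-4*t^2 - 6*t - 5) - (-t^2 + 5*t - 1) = -3*t^2 - 11*t - 4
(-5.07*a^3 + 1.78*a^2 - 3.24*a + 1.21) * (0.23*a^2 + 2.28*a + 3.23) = -1.1661*a^5 - 11.1502*a^4 - 13.0629*a^3 - 1.3595*a^2 - 7.7064*a + 3.9083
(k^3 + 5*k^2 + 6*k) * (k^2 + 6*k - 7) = k^5 + 11*k^4 + 29*k^3 + k^2 - 42*k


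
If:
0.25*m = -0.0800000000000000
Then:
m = -0.32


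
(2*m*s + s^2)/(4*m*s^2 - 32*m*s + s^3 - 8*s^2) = (2*m + s)/(4*m*s - 32*m + s^2 - 8*s)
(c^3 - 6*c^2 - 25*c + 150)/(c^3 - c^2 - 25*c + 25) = (c - 6)/(c - 1)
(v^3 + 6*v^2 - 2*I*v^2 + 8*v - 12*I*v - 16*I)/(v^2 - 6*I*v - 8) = (v^2 + 6*v + 8)/(v - 4*I)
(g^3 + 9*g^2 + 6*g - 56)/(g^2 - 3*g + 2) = (g^2 + 11*g + 28)/(g - 1)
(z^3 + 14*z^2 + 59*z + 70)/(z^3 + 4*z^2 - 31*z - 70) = (z + 5)/(z - 5)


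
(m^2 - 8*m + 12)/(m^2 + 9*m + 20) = (m^2 - 8*m + 12)/(m^2 + 9*m + 20)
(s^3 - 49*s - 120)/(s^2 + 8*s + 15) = s - 8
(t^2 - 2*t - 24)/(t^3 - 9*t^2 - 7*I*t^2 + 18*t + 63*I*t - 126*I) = (t + 4)/(t^2 - t*(3 + 7*I) + 21*I)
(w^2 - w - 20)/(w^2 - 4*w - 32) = (w - 5)/(w - 8)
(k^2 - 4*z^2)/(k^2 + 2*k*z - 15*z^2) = (k^2 - 4*z^2)/(k^2 + 2*k*z - 15*z^2)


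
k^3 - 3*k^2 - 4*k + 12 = (k - 3)*(k - 2)*(k + 2)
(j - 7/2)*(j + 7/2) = j^2 - 49/4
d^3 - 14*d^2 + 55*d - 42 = (d - 7)*(d - 6)*(d - 1)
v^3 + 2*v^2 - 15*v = v*(v - 3)*(v + 5)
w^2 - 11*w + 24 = (w - 8)*(w - 3)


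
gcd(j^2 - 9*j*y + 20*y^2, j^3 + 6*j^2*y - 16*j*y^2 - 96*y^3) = -j + 4*y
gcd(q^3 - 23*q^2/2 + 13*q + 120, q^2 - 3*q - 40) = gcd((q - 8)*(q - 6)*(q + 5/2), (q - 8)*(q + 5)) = q - 8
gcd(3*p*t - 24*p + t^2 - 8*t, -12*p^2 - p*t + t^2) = 3*p + t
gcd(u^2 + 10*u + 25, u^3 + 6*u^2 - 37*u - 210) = u + 5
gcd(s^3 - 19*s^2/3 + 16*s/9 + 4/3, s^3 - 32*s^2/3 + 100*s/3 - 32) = s - 6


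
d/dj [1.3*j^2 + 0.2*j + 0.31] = 2.6*j + 0.2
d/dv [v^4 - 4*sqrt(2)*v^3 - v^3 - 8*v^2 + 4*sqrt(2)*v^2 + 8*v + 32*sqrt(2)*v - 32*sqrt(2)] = 4*v^3 - 12*sqrt(2)*v^2 - 3*v^2 - 16*v + 8*sqrt(2)*v + 8 + 32*sqrt(2)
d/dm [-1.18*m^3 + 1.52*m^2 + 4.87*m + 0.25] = -3.54*m^2 + 3.04*m + 4.87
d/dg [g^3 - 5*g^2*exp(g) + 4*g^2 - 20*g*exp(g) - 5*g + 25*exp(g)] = -5*g^2*exp(g) + 3*g^2 - 30*g*exp(g) + 8*g + 5*exp(g) - 5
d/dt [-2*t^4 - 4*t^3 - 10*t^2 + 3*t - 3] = -8*t^3 - 12*t^2 - 20*t + 3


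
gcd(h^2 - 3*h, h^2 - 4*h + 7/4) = 1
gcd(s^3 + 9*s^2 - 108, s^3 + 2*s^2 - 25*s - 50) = 1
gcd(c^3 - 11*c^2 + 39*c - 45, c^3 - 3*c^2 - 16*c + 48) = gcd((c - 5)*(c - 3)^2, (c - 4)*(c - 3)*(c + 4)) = c - 3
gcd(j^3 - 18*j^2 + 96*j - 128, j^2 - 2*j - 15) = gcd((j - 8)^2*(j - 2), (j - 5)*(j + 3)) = 1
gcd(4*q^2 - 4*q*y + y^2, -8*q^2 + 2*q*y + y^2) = -2*q + y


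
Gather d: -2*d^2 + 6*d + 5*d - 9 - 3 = -2*d^2 + 11*d - 12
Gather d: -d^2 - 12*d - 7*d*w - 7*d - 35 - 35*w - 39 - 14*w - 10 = -d^2 + d*(-7*w - 19) - 49*w - 84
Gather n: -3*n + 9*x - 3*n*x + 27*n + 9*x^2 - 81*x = n*(24 - 3*x) + 9*x^2 - 72*x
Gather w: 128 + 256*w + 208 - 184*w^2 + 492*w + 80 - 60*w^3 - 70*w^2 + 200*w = -60*w^3 - 254*w^2 + 948*w + 416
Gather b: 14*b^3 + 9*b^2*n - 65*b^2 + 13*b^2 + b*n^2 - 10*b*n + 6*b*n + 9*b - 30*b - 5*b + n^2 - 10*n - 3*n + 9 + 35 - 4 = 14*b^3 + b^2*(9*n - 52) + b*(n^2 - 4*n - 26) + n^2 - 13*n + 40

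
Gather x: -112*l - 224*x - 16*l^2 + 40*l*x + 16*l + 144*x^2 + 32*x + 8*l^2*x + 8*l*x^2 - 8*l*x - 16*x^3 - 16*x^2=-16*l^2 - 96*l - 16*x^3 + x^2*(8*l + 128) + x*(8*l^2 + 32*l - 192)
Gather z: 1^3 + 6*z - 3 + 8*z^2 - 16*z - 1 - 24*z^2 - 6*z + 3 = -16*z^2 - 16*z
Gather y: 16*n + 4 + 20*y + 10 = 16*n + 20*y + 14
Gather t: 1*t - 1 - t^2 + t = -t^2 + 2*t - 1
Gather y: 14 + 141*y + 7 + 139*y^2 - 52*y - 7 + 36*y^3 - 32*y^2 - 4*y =36*y^3 + 107*y^2 + 85*y + 14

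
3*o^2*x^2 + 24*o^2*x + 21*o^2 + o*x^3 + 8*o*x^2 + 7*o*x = (3*o + x)*(x + 7)*(o*x + o)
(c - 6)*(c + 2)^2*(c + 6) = c^4 + 4*c^3 - 32*c^2 - 144*c - 144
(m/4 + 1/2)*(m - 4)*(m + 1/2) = m^3/4 - 3*m^2/8 - 9*m/4 - 1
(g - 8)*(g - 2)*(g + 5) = g^3 - 5*g^2 - 34*g + 80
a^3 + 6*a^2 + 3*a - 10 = (a - 1)*(a + 2)*(a + 5)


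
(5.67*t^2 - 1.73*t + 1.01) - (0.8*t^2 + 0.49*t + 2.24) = 4.87*t^2 - 2.22*t - 1.23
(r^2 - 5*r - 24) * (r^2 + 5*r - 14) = r^4 - 63*r^2 - 50*r + 336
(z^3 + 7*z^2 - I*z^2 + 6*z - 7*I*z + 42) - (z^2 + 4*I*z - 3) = z^3 + 6*z^2 - I*z^2 + 6*z - 11*I*z + 45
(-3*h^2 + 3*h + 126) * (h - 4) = -3*h^3 + 15*h^2 + 114*h - 504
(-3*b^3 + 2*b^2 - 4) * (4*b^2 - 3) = -12*b^5 + 8*b^4 + 9*b^3 - 22*b^2 + 12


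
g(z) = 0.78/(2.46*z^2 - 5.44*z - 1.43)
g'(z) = 0.78*(5.44 - 4.92*z)/(2.46*z^2 - 5.44*z - 1.43)^2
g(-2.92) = 0.02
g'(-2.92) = 0.01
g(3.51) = 0.08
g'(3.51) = -0.10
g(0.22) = -0.31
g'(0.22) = 0.54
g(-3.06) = 0.02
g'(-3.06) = 0.01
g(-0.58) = 0.31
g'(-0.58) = 0.99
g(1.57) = -0.20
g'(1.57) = -0.12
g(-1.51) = 0.06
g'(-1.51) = 0.07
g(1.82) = -0.25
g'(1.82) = -0.27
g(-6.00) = 0.01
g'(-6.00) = 0.00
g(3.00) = 0.18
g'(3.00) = -0.38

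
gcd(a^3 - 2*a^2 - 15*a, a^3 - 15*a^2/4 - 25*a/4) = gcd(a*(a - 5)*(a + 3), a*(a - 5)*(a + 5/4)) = a^2 - 5*a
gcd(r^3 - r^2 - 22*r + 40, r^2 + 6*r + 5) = r + 5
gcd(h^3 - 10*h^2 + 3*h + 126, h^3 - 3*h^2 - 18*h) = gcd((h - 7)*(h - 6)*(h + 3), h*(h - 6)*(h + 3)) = h^2 - 3*h - 18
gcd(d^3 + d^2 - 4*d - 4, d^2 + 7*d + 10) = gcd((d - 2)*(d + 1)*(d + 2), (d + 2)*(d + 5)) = d + 2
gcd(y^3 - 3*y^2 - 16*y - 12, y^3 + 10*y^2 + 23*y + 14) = y^2 + 3*y + 2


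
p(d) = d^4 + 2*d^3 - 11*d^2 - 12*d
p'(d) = 4*d^3 + 6*d^2 - 22*d - 12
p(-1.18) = -2.50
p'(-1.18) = 15.74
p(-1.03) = -0.37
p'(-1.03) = 12.65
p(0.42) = -6.80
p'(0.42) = -19.89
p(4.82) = 450.31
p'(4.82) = 469.28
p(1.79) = -34.99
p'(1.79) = -9.21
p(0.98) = -19.52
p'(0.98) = -24.03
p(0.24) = -3.48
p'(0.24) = -16.88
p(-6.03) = 555.99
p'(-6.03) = -538.20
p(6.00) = 1260.00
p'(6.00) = 936.00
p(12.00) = 22464.00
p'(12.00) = 7500.00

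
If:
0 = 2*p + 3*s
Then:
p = -3*s/2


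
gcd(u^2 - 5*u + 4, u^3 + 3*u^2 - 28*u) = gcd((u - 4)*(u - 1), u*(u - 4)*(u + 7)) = u - 4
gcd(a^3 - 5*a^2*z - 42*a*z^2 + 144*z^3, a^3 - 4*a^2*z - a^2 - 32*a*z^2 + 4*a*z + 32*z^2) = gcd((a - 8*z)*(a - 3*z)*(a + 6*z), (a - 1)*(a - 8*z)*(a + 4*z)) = -a + 8*z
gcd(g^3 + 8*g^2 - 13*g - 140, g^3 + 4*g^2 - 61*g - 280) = g^2 + 12*g + 35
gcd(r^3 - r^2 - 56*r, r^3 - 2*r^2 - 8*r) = r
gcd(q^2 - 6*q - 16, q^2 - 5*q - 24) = q - 8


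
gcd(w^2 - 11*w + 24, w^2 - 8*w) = w - 8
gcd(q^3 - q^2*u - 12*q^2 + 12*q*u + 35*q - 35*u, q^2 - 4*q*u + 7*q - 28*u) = 1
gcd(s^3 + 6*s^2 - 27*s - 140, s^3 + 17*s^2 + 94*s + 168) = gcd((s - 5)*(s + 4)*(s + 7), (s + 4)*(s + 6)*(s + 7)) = s^2 + 11*s + 28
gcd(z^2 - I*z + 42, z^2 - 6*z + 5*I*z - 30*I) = 1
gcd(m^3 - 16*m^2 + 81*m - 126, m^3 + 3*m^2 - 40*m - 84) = m - 6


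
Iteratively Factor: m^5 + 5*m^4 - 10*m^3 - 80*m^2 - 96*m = (m + 2)*(m^4 + 3*m^3 - 16*m^2 - 48*m) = (m - 4)*(m + 2)*(m^3 + 7*m^2 + 12*m) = (m - 4)*(m + 2)*(m + 3)*(m^2 + 4*m) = (m - 4)*(m + 2)*(m + 3)*(m + 4)*(m)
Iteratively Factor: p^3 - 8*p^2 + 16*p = (p)*(p^2 - 8*p + 16) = p*(p - 4)*(p - 4)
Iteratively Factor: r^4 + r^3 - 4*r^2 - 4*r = (r + 1)*(r^3 - 4*r) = r*(r + 1)*(r^2 - 4) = r*(r + 1)*(r + 2)*(r - 2)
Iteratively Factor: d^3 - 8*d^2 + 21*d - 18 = (d - 3)*(d^2 - 5*d + 6) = (d - 3)^2*(d - 2)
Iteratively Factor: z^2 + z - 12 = (z + 4)*(z - 3)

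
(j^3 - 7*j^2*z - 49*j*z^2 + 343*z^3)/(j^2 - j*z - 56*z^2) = (-j^2 + 14*j*z - 49*z^2)/(-j + 8*z)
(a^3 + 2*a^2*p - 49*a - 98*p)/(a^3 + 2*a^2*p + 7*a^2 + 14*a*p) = (a - 7)/a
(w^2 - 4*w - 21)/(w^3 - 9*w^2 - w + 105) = 1/(w - 5)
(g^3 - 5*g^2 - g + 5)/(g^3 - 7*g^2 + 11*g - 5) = (g + 1)/(g - 1)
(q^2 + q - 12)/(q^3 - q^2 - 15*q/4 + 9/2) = 4*(q^2 + q - 12)/(4*q^3 - 4*q^2 - 15*q + 18)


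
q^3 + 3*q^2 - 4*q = q*(q - 1)*(q + 4)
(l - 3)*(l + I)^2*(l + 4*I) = l^4 - 3*l^3 + 6*I*l^3 - 9*l^2 - 18*I*l^2 + 27*l - 4*I*l + 12*I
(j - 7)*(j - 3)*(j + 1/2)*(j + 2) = j^4 - 15*j^3/2 - 3*j^2 + 85*j/2 + 21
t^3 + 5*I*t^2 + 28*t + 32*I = (t - 4*I)*(t + I)*(t + 8*I)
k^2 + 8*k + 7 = (k + 1)*(k + 7)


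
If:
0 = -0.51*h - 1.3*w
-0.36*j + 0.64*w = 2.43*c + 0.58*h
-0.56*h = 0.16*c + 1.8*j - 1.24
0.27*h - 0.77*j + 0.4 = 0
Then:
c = -0.19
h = 0.28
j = 0.62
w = -0.11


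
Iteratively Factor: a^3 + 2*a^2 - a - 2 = (a - 1)*(a^2 + 3*a + 2) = (a - 1)*(a + 1)*(a + 2)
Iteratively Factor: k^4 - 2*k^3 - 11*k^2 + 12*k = (k - 1)*(k^3 - k^2 - 12*k) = k*(k - 1)*(k^2 - k - 12) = k*(k - 1)*(k + 3)*(k - 4)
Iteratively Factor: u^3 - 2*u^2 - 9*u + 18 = (u - 3)*(u^2 + u - 6) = (u - 3)*(u + 3)*(u - 2)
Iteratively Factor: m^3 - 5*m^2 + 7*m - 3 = (m - 3)*(m^2 - 2*m + 1) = (m - 3)*(m - 1)*(m - 1)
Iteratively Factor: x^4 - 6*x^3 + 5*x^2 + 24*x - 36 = (x + 2)*(x^3 - 8*x^2 + 21*x - 18) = (x - 2)*(x + 2)*(x^2 - 6*x + 9) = (x - 3)*(x - 2)*(x + 2)*(x - 3)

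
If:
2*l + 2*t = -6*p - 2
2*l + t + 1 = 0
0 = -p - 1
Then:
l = -3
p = -1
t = 5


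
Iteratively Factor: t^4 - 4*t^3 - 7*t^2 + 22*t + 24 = (t - 4)*(t^3 - 7*t - 6) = (t - 4)*(t + 1)*(t^2 - t - 6) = (t - 4)*(t - 3)*(t + 1)*(t + 2)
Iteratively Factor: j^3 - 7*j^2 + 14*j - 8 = (j - 1)*(j^2 - 6*j + 8) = (j - 4)*(j - 1)*(j - 2)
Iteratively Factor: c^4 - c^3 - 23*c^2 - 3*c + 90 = (c + 3)*(c^3 - 4*c^2 - 11*c + 30) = (c - 2)*(c + 3)*(c^2 - 2*c - 15) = (c - 2)*(c + 3)^2*(c - 5)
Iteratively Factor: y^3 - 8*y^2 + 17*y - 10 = (y - 1)*(y^2 - 7*y + 10) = (y - 5)*(y - 1)*(y - 2)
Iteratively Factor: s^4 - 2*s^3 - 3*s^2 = (s)*(s^3 - 2*s^2 - 3*s) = s*(s - 3)*(s^2 + s) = s^2*(s - 3)*(s + 1)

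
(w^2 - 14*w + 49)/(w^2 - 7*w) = (w - 7)/w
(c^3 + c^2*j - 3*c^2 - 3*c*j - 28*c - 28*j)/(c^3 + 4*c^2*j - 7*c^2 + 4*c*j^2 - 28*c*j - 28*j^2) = (c^2 + c*j + 4*c + 4*j)/(c^2 + 4*c*j + 4*j^2)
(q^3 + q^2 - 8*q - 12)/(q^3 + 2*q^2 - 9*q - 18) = (q + 2)/(q + 3)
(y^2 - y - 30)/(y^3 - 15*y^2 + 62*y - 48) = (y + 5)/(y^2 - 9*y + 8)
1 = 1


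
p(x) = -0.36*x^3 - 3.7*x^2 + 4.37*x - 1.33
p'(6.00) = -78.91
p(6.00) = -186.07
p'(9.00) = -149.71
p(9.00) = -524.14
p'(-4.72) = 15.24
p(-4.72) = -66.53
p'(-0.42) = 7.29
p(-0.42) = -3.79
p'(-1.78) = 14.12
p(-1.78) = -18.80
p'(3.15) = -29.66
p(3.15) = -35.53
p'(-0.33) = 6.69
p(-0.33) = -3.16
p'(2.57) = -21.78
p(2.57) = -20.65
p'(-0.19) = 5.74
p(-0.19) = -2.29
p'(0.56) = -0.11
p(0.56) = -0.11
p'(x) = -1.08*x^2 - 7.4*x + 4.37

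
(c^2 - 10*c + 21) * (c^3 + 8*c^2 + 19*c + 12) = c^5 - 2*c^4 - 40*c^3 - 10*c^2 + 279*c + 252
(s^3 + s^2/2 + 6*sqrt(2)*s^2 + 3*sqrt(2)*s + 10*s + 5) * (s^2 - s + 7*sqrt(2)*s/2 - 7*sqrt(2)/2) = s^5 - s^4/2 + 19*sqrt(2)*s^4/2 - 19*sqrt(2)*s^3/4 + 103*s^3/2 - 26*s^2 + 121*sqrt(2)*s^2/4 - 26*s - 35*sqrt(2)*s/2 - 35*sqrt(2)/2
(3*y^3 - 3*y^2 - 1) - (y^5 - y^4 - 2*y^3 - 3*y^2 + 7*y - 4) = -y^5 + y^4 + 5*y^3 - 7*y + 3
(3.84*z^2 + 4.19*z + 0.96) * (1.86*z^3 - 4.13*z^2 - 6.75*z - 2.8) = 7.1424*z^5 - 8.0658*z^4 - 41.4391*z^3 - 42.9993*z^2 - 18.212*z - 2.688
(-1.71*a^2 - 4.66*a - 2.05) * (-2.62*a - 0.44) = 4.4802*a^3 + 12.9616*a^2 + 7.4214*a + 0.902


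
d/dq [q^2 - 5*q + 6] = 2*q - 5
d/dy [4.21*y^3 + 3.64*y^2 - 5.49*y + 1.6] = 12.63*y^2 + 7.28*y - 5.49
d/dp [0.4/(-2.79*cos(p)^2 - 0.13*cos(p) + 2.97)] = -(2.232*cos(p) + 0.052)*sin(p)/(2.79*cos(p)^2 + 0.13*cos(p) - 2.97)^2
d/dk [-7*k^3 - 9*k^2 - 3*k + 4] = -21*k^2 - 18*k - 3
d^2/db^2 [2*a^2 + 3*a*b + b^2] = 2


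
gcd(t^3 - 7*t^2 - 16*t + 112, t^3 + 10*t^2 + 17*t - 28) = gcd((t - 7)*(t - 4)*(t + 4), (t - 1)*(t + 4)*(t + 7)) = t + 4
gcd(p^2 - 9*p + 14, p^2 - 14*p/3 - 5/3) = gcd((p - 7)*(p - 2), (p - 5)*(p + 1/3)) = 1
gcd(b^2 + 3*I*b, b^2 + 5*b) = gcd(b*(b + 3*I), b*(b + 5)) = b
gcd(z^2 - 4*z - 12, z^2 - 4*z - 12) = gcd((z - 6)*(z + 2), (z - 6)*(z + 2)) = z^2 - 4*z - 12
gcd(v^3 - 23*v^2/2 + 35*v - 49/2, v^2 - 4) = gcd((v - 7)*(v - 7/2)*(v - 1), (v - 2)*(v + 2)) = 1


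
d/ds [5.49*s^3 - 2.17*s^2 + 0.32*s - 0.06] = 16.47*s^2 - 4.34*s + 0.32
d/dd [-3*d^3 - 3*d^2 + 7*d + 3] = -9*d^2 - 6*d + 7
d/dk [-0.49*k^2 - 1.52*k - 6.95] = -0.98*k - 1.52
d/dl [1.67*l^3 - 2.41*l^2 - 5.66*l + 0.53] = 5.01*l^2 - 4.82*l - 5.66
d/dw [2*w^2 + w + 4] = 4*w + 1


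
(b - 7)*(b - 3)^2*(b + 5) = b^4 - 8*b^3 - 14*b^2 + 192*b - 315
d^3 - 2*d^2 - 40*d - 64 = (d - 8)*(d + 2)*(d + 4)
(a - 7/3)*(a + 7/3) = a^2 - 49/9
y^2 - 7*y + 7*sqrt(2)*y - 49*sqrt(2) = (y - 7)*(y + 7*sqrt(2))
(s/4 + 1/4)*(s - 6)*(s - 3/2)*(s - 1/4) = s^4/4 - 27*s^3/16 + 25*s^2/32 + 69*s/32 - 9/16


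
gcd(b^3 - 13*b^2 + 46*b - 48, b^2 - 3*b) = b - 3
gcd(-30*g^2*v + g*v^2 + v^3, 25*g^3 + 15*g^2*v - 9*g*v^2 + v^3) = -5*g + v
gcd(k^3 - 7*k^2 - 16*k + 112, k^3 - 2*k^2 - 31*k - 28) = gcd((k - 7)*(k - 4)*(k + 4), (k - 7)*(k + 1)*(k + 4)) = k^2 - 3*k - 28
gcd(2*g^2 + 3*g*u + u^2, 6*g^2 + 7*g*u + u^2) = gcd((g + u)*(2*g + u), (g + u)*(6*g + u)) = g + u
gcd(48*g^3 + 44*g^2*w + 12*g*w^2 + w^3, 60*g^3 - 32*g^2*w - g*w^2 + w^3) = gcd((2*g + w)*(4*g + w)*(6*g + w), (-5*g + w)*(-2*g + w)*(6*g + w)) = 6*g + w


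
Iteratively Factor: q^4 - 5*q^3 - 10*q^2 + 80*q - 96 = (q - 4)*(q^3 - q^2 - 14*q + 24) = (q - 4)*(q + 4)*(q^2 - 5*q + 6) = (q - 4)*(q - 3)*(q + 4)*(q - 2)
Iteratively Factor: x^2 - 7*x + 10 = (x - 2)*(x - 5)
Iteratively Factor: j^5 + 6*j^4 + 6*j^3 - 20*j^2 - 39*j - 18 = (j - 2)*(j^4 + 8*j^3 + 22*j^2 + 24*j + 9) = (j - 2)*(j + 3)*(j^3 + 5*j^2 + 7*j + 3) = (j - 2)*(j + 1)*(j + 3)*(j^2 + 4*j + 3) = (j - 2)*(j + 1)*(j + 3)^2*(j + 1)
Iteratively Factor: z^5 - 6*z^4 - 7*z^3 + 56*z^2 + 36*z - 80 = (z + 2)*(z^4 - 8*z^3 + 9*z^2 + 38*z - 40) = (z + 2)^2*(z^3 - 10*z^2 + 29*z - 20) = (z - 1)*(z + 2)^2*(z^2 - 9*z + 20) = (z - 4)*(z - 1)*(z + 2)^2*(z - 5)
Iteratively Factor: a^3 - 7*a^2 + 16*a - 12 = (a - 3)*(a^2 - 4*a + 4) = (a - 3)*(a - 2)*(a - 2)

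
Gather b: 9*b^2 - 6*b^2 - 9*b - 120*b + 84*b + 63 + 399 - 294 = 3*b^2 - 45*b + 168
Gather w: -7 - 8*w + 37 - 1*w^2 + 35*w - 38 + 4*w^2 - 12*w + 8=3*w^2 + 15*w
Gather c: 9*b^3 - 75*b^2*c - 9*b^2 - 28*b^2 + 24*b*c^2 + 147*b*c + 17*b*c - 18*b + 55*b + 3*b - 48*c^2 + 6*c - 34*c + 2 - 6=9*b^3 - 37*b^2 + 40*b + c^2*(24*b - 48) + c*(-75*b^2 + 164*b - 28) - 4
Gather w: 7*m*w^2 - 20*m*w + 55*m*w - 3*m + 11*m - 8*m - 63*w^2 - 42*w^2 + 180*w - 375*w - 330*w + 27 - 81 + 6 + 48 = w^2*(7*m - 105) + w*(35*m - 525)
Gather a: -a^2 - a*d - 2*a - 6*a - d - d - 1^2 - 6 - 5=-a^2 + a*(-d - 8) - 2*d - 12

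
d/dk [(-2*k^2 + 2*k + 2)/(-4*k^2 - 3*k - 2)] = 2*(7*k^2 + 12*k + 1)/(16*k^4 + 24*k^3 + 25*k^2 + 12*k + 4)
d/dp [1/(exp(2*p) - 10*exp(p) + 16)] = 2*(5 - exp(p))*exp(p)/(exp(2*p) - 10*exp(p) + 16)^2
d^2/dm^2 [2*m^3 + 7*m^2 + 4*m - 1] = 12*m + 14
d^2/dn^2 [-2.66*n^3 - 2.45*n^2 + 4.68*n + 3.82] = -15.96*n - 4.9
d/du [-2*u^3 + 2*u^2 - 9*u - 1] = -6*u^2 + 4*u - 9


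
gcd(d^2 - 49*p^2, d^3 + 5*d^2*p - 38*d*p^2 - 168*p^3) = d + 7*p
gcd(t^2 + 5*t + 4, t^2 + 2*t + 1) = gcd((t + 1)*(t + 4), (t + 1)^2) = t + 1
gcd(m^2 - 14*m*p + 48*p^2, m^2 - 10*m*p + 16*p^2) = -m + 8*p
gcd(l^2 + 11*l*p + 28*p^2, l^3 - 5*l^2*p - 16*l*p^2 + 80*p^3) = l + 4*p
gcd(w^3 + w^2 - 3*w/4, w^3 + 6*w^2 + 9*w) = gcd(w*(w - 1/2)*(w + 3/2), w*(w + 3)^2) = w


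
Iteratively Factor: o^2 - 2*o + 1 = (o - 1)*(o - 1)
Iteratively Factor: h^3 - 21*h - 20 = (h + 4)*(h^2 - 4*h - 5) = (h - 5)*(h + 4)*(h + 1)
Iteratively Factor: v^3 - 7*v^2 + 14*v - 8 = (v - 1)*(v^2 - 6*v + 8) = (v - 2)*(v - 1)*(v - 4)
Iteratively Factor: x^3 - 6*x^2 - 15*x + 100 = (x - 5)*(x^2 - x - 20) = (x - 5)^2*(x + 4)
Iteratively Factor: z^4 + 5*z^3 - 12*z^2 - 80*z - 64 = (z + 4)*(z^3 + z^2 - 16*z - 16) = (z + 4)^2*(z^2 - 3*z - 4) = (z + 1)*(z + 4)^2*(z - 4)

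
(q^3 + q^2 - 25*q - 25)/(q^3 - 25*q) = (q + 1)/q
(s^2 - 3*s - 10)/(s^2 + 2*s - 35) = (s + 2)/(s + 7)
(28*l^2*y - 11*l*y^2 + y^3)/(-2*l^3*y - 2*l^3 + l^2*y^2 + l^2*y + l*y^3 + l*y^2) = y*(28*l^2 - 11*l*y + y^2)/(l*(-2*l^2*y - 2*l^2 + l*y^2 + l*y + y^3 + y^2))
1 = 1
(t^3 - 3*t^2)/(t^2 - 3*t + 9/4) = 4*t^2*(t - 3)/(4*t^2 - 12*t + 9)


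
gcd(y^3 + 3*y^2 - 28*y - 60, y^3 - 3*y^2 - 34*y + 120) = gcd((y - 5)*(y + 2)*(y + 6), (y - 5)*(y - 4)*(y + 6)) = y^2 + y - 30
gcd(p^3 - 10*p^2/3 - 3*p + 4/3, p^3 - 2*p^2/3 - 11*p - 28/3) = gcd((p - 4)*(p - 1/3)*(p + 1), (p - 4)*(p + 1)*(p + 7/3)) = p^2 - 3*p - 4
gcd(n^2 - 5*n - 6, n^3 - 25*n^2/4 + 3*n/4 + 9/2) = n - 6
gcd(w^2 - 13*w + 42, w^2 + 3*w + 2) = 1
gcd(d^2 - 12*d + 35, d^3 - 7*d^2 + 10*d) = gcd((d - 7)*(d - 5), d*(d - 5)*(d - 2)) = d - 5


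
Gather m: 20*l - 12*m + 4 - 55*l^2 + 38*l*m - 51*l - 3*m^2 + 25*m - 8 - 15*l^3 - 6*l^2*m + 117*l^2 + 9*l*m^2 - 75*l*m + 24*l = -15*l^3 + 62*l^2 - 7*l + m^2*(9*l - 3) + m*(-6*l^2 - 37*l + 13) - 4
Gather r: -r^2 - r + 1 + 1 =-r^2 - r + 2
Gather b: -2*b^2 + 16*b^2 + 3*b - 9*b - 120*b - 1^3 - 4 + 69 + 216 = 14*b^2 - 126*b + 280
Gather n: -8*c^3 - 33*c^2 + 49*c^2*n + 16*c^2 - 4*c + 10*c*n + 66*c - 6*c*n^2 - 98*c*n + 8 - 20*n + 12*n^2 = -8*c^3 - 17*c^2 + 62*c + n^2*(12 - 6*c) + n*(49*c^2 - 88*c - 20) + 8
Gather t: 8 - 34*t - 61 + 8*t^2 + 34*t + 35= 8*t^2 - 18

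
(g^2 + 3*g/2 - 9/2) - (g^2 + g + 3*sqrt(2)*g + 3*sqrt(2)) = -3*sqrt(2)*g + g/2 - 9/2 - 3*sqrt(2)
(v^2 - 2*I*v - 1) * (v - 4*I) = v^3 - 6*I*v^2 - 9*v + 4*I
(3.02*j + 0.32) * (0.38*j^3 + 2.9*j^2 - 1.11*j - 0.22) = 1.1476*j^4 + 8.8796*j^3 - 2.4242*j^2 - 1.0196*j - 0.0704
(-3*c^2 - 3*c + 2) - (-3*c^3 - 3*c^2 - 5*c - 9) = 3*c^3 + 2*c + 11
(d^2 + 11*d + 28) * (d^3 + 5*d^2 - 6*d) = d^5 + 16*d^4 + 77*d^3 + 74*d^2 - 168*d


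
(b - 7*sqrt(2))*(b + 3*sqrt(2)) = b^2 - 4*sqrt(2)*b - 42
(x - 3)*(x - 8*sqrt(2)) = x^2 - 8*sqrt(2)*x - 3*x + 24*sqrt(2)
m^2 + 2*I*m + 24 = (m - 4*I)*(m + 6*I)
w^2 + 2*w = w*(w + 2)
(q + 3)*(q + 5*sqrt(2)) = q^2 + 3*q + 5*sqrt(2)*q + 15*sqrt(2)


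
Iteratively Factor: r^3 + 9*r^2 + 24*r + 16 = (r + 1)*(r^2 + 8*r + 16) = (r + 1)*(r + 4)*(r + 4)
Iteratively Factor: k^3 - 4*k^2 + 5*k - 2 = (k - 2)*(k^2 - 2*k + 1) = (k - 2)*(k - 1)*(k - 1)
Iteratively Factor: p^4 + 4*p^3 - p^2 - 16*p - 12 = (p + 2)*(p^3 + 2*p^2 - 5*p - 6) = (p - 2)*(p + 2)*(p^2 + 4*p + 3) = (p - 2)*(p + 1)*(p + 2)*(p + 3)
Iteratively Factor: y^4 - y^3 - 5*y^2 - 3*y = (y)*(y^3 - y^2 - 5*y - 3) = y*(y + 1)*(y^2 - 2*y - 3) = y*(y + 1)^2*(y - 3)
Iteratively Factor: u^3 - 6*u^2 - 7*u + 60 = (u + 3)*(u^2 - 9*u + 20) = (u - 4)*(u + 3)*(u - 5)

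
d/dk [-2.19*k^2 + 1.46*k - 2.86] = 1.46 - 4.38*k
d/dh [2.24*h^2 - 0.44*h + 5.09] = 4.48*h - 0.44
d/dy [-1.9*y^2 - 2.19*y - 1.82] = -3.8*y - 2.19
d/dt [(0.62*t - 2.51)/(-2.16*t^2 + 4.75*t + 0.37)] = (1.3392*t^2 - 10.8432*t + 12.1519)/(4.6656*t^4 - 20.52*t^3 + 20.9641*t^2 + 3.515*t + 0.1369)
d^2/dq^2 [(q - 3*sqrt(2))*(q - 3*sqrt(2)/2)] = 2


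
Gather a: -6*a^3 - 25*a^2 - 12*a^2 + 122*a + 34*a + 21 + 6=-6*a^3 - 37*a^2 + 156*a + 27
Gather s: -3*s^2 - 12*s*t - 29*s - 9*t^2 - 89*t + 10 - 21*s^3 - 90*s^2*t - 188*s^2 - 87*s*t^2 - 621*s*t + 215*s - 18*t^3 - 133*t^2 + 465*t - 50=-21*s^3 + s^2*(-90*t - 191) + s*(-87*t^2 - 633*t + 186) - 18*t^3 - 142*t^2 + 376*t - 40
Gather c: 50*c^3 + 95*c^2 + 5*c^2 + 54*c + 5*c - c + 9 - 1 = 50*c^3 + 100*c^2 + 58*c + 8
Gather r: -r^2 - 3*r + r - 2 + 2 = -r^2 - 2*r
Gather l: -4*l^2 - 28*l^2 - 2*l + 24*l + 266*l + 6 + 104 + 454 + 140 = -32*l^2 + 288*l + 704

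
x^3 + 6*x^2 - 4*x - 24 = (x - 2)*(x + 2)*(x + 6)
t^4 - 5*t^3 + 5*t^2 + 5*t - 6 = (t - 3)*(t - 2)*(t - 1)*(t + 1)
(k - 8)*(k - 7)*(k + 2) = k^3 - 13*k^2 + 26*k + 112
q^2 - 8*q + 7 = (q - 7)*(q - 1)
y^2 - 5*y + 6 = (y - 3)*(y - 2)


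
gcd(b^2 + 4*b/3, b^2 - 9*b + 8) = 1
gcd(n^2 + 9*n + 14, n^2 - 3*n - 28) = 1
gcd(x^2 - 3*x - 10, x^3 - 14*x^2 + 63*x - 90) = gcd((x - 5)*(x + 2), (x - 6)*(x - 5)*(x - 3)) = x - 5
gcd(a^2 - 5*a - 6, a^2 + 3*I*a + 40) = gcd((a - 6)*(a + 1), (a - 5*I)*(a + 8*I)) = 1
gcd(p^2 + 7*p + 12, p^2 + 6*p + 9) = p + 3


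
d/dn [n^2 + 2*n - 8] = 2*n + 2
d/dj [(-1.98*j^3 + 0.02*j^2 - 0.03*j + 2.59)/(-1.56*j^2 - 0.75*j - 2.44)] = (3.0888*j^4 + 2.97*j^3 + 14.4318*j^2 + 7.9832*j + 2.0157)/(2.4336*j^4 + 2.34*j^3 + 8.1753*j^2 + 3.66*j + 5.9536)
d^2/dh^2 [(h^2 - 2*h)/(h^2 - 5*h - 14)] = 6*(h^3 + 14*h^2 - 28*h + 112)/(h^6 - 15*h^5 + 33*h^4 + 295*h^3 - 462*h^2 - 2940*h - 2744)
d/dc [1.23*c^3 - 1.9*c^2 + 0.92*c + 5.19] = 3.69*c^2 - 3.8*c + 0.92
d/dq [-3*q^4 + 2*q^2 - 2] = -12*q^3 + 4*q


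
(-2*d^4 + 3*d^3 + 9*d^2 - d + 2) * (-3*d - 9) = 6*d^5 + 9*d^4 - 54*d^3 - 78*d^2 + 3*d - 18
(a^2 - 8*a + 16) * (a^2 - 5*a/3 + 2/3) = a^4 - 29*a^3/3 + 30*a^2 - 32*a + 32/3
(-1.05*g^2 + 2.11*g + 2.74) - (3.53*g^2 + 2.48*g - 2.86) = -4.58*g^2 - 0.37*g + 5.6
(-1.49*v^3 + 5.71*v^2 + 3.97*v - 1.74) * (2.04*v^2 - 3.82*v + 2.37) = -3.0396*v^5 + 17.3402*v^4 - 17.2447*v^3 - 5.1823*v^2 + 16.0557*v - 4.1238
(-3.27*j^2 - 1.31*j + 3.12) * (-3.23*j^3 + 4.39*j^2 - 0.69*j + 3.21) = 10.5621*j^5 - 10.124*j^4 - 13.5722*j^3 + 4.104*j^2 - 6.3579*j + 10.0152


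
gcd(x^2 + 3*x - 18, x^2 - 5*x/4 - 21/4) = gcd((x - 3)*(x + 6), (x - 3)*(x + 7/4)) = x - 3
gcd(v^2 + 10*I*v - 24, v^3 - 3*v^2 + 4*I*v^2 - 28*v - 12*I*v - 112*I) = v + 4*I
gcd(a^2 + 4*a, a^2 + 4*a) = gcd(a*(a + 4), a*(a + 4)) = a^2 + 4*a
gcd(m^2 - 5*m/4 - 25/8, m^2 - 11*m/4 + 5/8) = m - 5/2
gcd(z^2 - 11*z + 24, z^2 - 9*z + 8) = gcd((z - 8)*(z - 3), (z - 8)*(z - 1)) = z - 8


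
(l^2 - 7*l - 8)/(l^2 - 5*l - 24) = (l + 1)/(l + 3)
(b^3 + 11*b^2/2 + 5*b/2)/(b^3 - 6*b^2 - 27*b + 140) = b*(2*b + 1)/(2*(b^2 - 11*b + 28))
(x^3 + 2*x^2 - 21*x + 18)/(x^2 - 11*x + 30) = (x^3 + 2*x^2 - 21*x + 18)/(x^2 - 11*x + 30)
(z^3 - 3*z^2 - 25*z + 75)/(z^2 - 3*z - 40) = (z^2 - 8*z + 15)/(z - 8)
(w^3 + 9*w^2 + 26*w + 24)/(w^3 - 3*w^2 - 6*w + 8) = (w^2 + 7*w + 12)/(w^2 - 5*w + 4)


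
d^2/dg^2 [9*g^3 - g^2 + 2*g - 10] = 54*g - 2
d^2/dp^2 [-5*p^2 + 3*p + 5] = -10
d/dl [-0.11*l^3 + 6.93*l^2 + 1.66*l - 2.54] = -0.33*l^2 + 13.86*l + 1.66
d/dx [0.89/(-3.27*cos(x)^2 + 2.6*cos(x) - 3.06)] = (2.314 - 5.8206*cos(x))*sin(x)/(3.27*cos(x)^2 - 2.6*cos(x) + 3.06)^2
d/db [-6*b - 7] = -6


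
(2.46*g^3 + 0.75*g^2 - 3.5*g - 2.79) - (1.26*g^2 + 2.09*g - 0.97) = 2.46*g^3 - 0.51*g^2 - 5.59*g - 1.82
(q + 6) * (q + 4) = q^2 + 10*q + 24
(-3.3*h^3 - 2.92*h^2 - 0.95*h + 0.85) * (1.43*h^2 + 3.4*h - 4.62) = -4.719*h^5 - 15.3956*h^4 + 3.9595*h^3 + 11.4759*h^2 + 7.279*h - 3.927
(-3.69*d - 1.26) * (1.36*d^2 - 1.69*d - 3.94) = -5.0184*d^3 + 4.5225*d^2 + 16.668*d + 4.9644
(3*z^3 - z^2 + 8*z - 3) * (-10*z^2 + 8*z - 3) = -30*z^5 + 34*z^4 - 97*z^3 + 97*z^2 - 48*z + 9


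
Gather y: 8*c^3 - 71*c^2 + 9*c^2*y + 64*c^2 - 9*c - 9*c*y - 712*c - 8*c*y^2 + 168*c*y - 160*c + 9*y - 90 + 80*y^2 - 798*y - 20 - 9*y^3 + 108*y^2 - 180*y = 8*c^3 - 7*c^2 - 881*c - 9*y^3 + y^2*(188 - 8*c) + y*(9*c^2 + 159*c - 969) - 110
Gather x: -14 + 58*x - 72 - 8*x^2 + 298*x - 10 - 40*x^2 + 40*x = -48*x^2 + 396*x - 96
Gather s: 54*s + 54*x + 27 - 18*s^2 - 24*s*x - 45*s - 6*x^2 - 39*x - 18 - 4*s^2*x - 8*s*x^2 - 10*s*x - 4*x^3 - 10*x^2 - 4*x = s^2*(-4*x - 18) + s*(-8*x^2 - 34*x + 9) - 4*x^3 - 16*x^2 + 11*x + 9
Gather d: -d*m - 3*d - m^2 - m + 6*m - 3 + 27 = d*(-m - 3) - m^2 + 5*m + 24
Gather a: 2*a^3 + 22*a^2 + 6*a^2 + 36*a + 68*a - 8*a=2*a^3 + 28*a^2 + 96*a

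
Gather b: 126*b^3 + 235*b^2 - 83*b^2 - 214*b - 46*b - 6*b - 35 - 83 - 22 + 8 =126*b^3 + 152*b^2 - 266*b - 132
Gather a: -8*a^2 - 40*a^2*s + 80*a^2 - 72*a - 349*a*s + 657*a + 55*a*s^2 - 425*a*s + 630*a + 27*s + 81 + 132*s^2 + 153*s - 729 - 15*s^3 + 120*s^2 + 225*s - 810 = a^2*(72 - 40*s) + a*(55*s^2 - 774*s + 1215) - 15*s^3 + 252*s^2 + 405*s - 1458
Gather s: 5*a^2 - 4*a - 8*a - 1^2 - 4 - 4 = 5*a^2 - 12*a - 9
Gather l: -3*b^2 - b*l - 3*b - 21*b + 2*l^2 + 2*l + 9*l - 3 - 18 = -3*b^2 - 24*b + 2*l^2 + l*(11 - b) - 21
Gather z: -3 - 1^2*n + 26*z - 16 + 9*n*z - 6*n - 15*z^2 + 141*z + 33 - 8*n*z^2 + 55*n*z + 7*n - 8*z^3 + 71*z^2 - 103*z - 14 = -8*z^3 + z^2*(56 - 8*n) + z*(64*n + 64)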